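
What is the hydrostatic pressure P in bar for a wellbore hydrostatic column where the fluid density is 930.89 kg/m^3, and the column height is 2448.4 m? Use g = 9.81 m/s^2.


P = rho * g * h / 1e6
P = 930.89 * 9.81 * 2448.4 / 1e6
P = 22.35886 MPa
Convert: 22.35886 MPa * 10.0 = 223.59 bar
P = 223.59 bar


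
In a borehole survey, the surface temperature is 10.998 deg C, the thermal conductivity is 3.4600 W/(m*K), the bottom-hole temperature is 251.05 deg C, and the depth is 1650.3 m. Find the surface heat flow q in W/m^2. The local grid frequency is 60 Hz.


Step 1: grad = (T_d - T_surf)/d * 1000 = (251.05 - 10.998)/1650.3 * 1000 = 145.4596 deg C/km
Step 2: q = k * grad / 1000 = 3.46 * 145.4596 / 1000 = 0.50329 W/m^2
q = 0.50329 W/m^2


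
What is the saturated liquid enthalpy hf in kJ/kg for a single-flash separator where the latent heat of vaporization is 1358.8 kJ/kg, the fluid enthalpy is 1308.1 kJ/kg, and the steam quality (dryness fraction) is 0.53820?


hf = h - x * hfg
hf = 1308.1 - 0.53820 * 1358.8
hf = 576.79 kJ/kg


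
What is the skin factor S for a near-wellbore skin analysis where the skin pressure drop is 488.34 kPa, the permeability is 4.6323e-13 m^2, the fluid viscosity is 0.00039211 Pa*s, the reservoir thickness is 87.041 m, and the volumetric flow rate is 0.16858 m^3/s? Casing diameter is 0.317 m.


S = dP_s * 1000 * 2*pi*k*hr / (q*mu)
S = 488.34 * 1000 * 2*pi*4.6323e-13*87.041 / (0.16858*0.00039211)
S = 1.8716


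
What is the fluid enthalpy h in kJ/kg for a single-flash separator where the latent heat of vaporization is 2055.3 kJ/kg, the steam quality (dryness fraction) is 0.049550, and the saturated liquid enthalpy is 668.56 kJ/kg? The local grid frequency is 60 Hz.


h = hf + x * hfg
h = 668.56 + 0.049550 * 2055.3
h = 770.40 kJ/kg


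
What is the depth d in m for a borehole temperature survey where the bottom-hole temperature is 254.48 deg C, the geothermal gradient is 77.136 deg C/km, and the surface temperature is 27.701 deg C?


d = (T_d - T_surf) / grad * 1000
d = (254.48 - 27.701) / 77.136 * 1000
d = 2940.0 m


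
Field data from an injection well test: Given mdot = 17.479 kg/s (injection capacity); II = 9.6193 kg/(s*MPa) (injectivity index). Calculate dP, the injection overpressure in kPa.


dP = mdot * 1000 / II
dP = 17.479 * 1000 / 9.6193
dP = 1817.1 kPa


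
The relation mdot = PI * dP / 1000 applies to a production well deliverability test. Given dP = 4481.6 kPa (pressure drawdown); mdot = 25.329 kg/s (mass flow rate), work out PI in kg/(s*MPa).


PI = mdot * 1000 / dP
PI = 25.329 * 1000 / 4481.6
PI = 5.6518 kg/(s*MPa)


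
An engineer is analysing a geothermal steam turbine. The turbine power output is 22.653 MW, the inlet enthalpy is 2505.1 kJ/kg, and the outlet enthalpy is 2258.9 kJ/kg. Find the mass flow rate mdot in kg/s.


mdot = P * 1000 / (h_in - h_out)
mdot = 22.653 * 1000 / (2505.1 - 2258.9)
mdot = 92.011 kg/s


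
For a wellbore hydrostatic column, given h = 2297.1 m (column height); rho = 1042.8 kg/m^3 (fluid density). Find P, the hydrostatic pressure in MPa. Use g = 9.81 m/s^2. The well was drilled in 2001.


P = rho * g * h / 1e6
P = 1042.8 * 9.81 * 2297.1 / 1e6
P = 23.499 MPa


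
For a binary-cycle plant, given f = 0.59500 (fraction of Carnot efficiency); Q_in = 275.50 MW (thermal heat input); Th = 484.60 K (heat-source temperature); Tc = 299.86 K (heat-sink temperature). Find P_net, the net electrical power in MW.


Step 1: eta = (1 - Tc/Th)*f = (1 - 299.86/484.6)*0.595 = 0.2268269
Step 2: P_net = eta * Q_in = 0.2268269 * 275.5 = 62.491 MW
P_net = 62.491 MW


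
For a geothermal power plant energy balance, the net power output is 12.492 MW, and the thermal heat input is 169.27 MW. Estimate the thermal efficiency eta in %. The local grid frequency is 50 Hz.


eta = W_net / Q_in * 100
eta = 12.492 / 169.27 * 100
eta = 7.3799 %


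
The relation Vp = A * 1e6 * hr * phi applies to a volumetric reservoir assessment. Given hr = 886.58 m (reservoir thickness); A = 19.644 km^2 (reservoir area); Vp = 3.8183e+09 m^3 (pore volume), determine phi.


phi = Vp / (A * 1e6 * hr)
phi = 3.8183e+09 / (19.644 * 1e6 * 886.58)
phi = 0.21924


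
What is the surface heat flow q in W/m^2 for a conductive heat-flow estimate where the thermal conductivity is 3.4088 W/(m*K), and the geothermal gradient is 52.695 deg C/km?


q = k * grad / 1000
q = 3.4088 * 52.695 / 1000
q = 0.17963 W/m^2


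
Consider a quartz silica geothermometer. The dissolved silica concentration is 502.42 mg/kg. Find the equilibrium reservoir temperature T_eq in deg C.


T_eq = 1309 / (5.19 - log10(SiO2)) - 273.15
T_eq = 1309 / (5.19 - log10(502.42)) - 273.15
T_eq = 252.78 deg C


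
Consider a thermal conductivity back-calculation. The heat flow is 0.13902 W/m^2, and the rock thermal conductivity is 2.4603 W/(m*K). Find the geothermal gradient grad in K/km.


grad = q / k * 1000
grad = 0.13902 / 2.4603 * 1000
grad = 56.50530 deg C/km
Convert: 56.50530 deg C/km * 1.0 = 56.505 K/km
grad = 56.505 K/km


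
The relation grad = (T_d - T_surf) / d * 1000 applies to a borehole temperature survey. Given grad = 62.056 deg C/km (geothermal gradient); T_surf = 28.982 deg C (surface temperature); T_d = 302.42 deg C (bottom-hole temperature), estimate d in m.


d = (T_d - T_surf) / grad * 1000
d = (302.42 - 28.982) / 62.056 * 1000
d = 4406.3 m


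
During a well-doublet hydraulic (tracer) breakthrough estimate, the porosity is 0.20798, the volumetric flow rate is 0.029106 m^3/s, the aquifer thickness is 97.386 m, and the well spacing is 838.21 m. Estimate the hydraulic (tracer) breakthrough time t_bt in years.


t_bt = pi * hr * phi * L^2 / (3 * Qv) / (365.25*86400)
t_bt = pi * 97.386 * 0.20798 * 838.21^2 / (3 * 0.029106) / (365.25*86400)
t_bt = 16.224 years


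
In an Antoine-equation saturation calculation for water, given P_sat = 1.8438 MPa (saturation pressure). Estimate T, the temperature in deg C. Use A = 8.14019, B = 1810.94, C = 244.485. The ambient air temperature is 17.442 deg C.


T = B / (A - log10(P_sat * 760 / 0.101325)) - C
T = 1810.94 / (8.14019 - log10(1.8438 * 760 / 0.101325)) - 244.485
T = 208.32 deg C


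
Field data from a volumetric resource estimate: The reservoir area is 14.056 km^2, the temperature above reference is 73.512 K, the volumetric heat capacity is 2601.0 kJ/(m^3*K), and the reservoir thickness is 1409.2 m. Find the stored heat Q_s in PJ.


Step 1: Vr = A*1e6*hr = 14.056*1e6*1409.2 = 1.980772e+10 m^3
Step 2: Q_s = Vr*rhoc*dT/1e12 = 1.980772e+10*2601.0*73.512/1e12 = 3787.3 PJ
Q_s = 3787.3 PJ


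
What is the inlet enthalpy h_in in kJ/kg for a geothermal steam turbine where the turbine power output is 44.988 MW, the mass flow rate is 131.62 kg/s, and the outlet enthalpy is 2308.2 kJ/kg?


h_in = h_out + P * 1000 / mdot
h_in = 2308.2 + 44.988 * 1000 / 131.62
h_in = 2650.0 kJ/kg


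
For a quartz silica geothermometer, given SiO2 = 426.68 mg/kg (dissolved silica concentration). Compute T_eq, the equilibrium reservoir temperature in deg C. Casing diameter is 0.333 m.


T_eq = 1309 / (5.19 - log10(SiO2)) - 273.15
T_eq = 1309 / (5.19 - log10(426.68)) - 273.15
T_eq = 238.20 deg C


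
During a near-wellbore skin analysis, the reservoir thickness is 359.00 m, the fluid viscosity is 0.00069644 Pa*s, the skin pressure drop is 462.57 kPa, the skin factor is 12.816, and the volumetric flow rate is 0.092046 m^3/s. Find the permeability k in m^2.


k = S*q*mu / (2*pi*dP_s*1000*hr)
k = 12.816*0.092046*0.00069644 / (2*pi*462.57*1000*359.00)
k = 7.8739e-13 m^2


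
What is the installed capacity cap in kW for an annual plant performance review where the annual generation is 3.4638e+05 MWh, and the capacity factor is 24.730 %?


cap = E_a / (CF/100 * 8760)
cap = 3.4638e+05 / (24.730/100 * 8760)
cap = 159.8912 MW
Convert: 159.8912 MW * 1000.0 = 1.5989e+05 kW
cap = 1.5989e+05 kW


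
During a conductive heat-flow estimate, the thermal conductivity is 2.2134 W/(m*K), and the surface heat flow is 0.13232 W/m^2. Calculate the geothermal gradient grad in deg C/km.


grad = q * 1000 / k
grad = 0.13232 * 1000 / 2.2134
grad = 59.781 deg C/km


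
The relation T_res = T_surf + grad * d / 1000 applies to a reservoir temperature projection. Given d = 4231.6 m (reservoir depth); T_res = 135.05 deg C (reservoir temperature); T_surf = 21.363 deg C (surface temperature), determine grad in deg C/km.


grad = (T_res - T_surf) / d * 1000
grad = (135.05 - 21.363) / 4231.6 * 1000
grad = 26.866 deg C/km


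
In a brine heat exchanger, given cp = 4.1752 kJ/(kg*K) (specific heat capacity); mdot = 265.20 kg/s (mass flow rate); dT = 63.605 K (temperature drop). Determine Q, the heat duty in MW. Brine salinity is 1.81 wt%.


Q = mdot * cp * dT / 1000
Q = 265.20 * 4.1752 * 63.605 / 1000
Q = 70.427 MW


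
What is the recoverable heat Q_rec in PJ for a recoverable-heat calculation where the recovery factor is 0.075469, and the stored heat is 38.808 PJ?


Q_rec = Q_s * RF
Q_rec = 38.808 * 0.075469
Q_rec = 2.9288 PJ


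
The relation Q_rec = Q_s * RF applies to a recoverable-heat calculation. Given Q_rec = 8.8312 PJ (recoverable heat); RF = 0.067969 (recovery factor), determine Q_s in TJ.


Q_s = Q_rec / RF
Q_s = 8.8312 / 0.067969
Q_s = 129.9298 PJ
Convert: 129.9298 PJ * 1000.0 = 1.2993e+05 TJ
Q_s = 1.2993e+05 TJ


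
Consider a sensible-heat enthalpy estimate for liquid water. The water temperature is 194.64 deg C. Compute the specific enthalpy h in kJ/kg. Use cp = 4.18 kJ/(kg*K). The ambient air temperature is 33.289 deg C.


h = cp * T
h = 4.18 * 194.64
h = 813.60 kJ/kg


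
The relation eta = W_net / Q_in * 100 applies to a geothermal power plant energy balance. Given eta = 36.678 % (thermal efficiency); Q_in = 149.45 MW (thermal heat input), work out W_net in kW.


W_net = eta / 100 * Q_in
W_net = 36.678 / 100 * 149.45
W_net = 54.81527 MW
Convert: 54.81527 MW * 1000.0 = 54815 kW
W_net = 54815 kW


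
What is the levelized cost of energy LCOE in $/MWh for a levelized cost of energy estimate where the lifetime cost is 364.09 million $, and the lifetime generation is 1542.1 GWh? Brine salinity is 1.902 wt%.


LCOE = C_tot / E_tot * 100
LCOE = 364.09 / 1542.1 * 100
LCOE = 23.61001 cents/kWh
Convert: 23.61001 cents/kWh * 10.0 = 236.10 $/MWh
LCOE = 236.10 $/MWh


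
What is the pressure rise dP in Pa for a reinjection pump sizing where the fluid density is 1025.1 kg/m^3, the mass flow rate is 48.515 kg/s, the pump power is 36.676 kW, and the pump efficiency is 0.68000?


dP = P_pump * rho * eta / mdot
dP = 36.676 * 1025.1 * 0.68000 / 48.515
dP = 526.9642 kPa
Convert: 526.9642 kPa * 1000.0 = 5.2696e+05 Pa
dP = 5.2696e+05 Pa


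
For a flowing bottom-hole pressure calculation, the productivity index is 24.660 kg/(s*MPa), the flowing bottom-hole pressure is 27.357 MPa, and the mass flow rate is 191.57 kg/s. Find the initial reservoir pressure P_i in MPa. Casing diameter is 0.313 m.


P_i = P_wf + mdot / PI
P_i = 27.357 + 191.57 / 24.660
P_i = 35.125 MPa


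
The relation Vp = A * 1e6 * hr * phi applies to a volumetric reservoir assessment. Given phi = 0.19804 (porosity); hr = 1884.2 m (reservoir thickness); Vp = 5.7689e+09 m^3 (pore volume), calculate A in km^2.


A = Vp / (1e6 * hr * phi)
A = 5.7689e+09 / (1e6 * 1884.2 * 0.19804)
A = 15.460 km^2


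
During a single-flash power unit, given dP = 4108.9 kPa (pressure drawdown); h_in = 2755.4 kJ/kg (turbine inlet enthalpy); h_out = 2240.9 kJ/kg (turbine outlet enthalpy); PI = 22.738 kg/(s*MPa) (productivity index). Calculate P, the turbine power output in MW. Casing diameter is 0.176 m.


Step 1: mdot = PI * dP / 1000 = 22.738 * 4108.9 / 1000 = 93.42817 kg/s
Step 2: P = mdot*(h_in - h_out)/1000 = 93.42817*(2755.4 - 2240.9)/1000 = 48.069 MW
P = 48.069 MW


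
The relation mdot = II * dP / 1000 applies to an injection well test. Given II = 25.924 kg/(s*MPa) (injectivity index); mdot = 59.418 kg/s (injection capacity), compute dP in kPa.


dP = mdot * 1000 / II
dP = 59.418 * 1000 / 25.924
dP = 2292.0 kPa


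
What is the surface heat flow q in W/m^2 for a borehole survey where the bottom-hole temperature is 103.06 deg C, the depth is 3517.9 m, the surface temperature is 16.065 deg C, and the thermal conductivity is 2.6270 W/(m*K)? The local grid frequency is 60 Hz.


Step 1: grad = (T_d - T_surf)/d * 1000 = (103.06 - 16.065)/3517.9 * 1000 = 24.72924 deg C/km
Step 2: q = k * grad / 1000 = 2.627 * 24.72924 / 1000 = 0.064964 W/m^2
q = 0.064964 W/m^2


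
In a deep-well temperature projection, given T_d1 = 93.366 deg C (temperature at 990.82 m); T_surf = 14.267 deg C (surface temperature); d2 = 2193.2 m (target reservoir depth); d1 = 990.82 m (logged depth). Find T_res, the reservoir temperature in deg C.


Step 1: grad = (T_d1 - T_surf)/d1 * 1000 = (93.366 - 14.267)/990.82 * 1000 = 79.83186 deg C/km
Step 2: T_res = T_surf + grad*d2/1000 = 14.267 + 79.83186*2193.2/1000 = 189.35 deg C
T_res = 189.35 deg C


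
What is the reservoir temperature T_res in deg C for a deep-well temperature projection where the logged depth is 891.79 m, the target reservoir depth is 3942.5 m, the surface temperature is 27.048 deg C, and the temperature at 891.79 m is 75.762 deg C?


Step 1: grad = (T_d1 - T_surf)/d1 * 1000 = (75.762 - 27.048)/891.79 * 1000 = 54.62497 deg C/km
Step 2: T_res = T_surf + grad*d2/1000 = 27.048 + 54.62497*3942.5/1000 = 242.41 deg C
T_res = 242.41 deg C


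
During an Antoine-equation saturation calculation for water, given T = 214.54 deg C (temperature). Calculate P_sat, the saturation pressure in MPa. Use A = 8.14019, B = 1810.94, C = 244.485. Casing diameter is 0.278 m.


P_sat = 10^(A - B/(C + T)) / 760 * 0.101325
P_sat = 10^(8.14019 - 1810.94/(244.485 + 214.54)) / 760 * 0.101325
P_sat = 2.0888 MPa


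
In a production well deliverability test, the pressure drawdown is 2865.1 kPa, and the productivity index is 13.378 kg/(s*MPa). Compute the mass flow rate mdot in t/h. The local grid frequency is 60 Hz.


mdot = PI * dP / 1000
mdot = 13.378 * 2865.1 / 1000
mdot = 38.32931 kg/s
Convert: 38.32931 kg/s * 3.6 = 137.99 t/h
mdot = 137.99 t/h


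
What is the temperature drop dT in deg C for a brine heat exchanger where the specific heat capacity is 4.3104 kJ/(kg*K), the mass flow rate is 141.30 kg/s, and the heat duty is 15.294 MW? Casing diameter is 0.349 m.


dT = Q * 1000 / (mdot * cp)
dT = 15.294 * 1000 / (141.30 * 4.3104)
dT = 25.11085 K
Convert (temperature difference, 1 K = 1 deg C): 25.11085 K = 25.11085 deg C
dT = 25.111 deg C


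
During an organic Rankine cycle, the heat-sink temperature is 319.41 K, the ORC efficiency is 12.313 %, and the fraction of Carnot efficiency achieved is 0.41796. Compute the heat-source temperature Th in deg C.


Th = Tc / (1 - (eta_orc/100)/f)
Th = 319.41 / (1 - (12.313/100)/0.41796)
Th = 452.8054 K
Convert to deg C: 452.8054 - 273.15 = 179.66 deg C
Th = 179.66 deg C


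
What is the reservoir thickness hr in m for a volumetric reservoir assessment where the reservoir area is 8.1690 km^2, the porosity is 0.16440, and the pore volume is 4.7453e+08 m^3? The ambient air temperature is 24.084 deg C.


hr = Vp / (A * 1e6 * phi)
hr = 4.7453e+08 / (8.1690 * 1e6 * 0.16440)
hr = 353.34 m


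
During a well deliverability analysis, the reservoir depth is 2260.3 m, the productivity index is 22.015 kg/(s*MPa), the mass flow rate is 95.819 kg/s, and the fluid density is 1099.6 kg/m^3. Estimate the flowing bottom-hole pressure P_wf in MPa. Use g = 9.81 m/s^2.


Step 1: P_i = rho*g*h/1e6 = 1099.6*9.81*2260.3/1e6 = 24.38203 MPa
Step 2: P_wf = P_i - mdot/PI = 24.38203 - 95.819/22.015 = 20.030 MPa
P_wf = 20.030 MPa


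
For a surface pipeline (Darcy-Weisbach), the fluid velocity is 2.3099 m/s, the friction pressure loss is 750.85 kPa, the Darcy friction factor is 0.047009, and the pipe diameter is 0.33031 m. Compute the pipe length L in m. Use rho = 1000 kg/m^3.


L = dP*1000*D / (f*rho*vel^2/2)
L = 750.85*1000*0.33031 / (0.047009*1000*2.3099^2/2)
L = 1977.6 m


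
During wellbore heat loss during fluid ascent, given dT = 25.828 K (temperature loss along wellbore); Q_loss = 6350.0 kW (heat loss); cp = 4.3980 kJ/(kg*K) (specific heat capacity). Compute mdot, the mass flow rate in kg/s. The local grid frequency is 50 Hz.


mdot = Q_loss / (cp * dT)
mdot = 6350.0 / (4.3980 * 25.828)
mdot = 55.902 kg/s


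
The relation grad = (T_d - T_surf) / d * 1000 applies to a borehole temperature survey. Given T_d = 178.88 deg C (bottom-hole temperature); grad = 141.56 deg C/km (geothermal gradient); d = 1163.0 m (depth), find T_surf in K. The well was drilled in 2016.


T_surf = T_d - grad * d / 1000
T_surf = 178.88 - 141.56 * 1163.0 / 1000
T_surf = 14.24572 deg C
Convert to K: 14.24572 + 273.15 = 287.40 K
T_surf = 287.40 K


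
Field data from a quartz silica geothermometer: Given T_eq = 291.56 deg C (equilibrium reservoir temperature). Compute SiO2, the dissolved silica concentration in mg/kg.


SiO2 = 10^(5.19 - 1309/(T_eq + 273.15))
SiO2 = 10^(5.19 - 1309/(291.56 + 273.15))
SiO2 = 744.73 mg/kg


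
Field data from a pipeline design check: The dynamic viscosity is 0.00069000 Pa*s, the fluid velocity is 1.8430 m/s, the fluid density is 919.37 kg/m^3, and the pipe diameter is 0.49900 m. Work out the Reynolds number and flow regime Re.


Step 1: Re = rho*vel*D/mu = 919.37*1.843*0.499/0.00069 = 1.2254e+06
Step 2: Re = 1.2254e+06 > 4000, so flow is turbulent.
Re = 1.2254e+06 (turbulent)


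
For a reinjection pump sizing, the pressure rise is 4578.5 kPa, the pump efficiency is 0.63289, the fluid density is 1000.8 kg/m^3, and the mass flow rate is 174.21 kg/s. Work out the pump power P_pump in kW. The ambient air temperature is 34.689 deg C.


P_pump = mdot * dP / (rho * eta)
P_pump = 174.21 * 4578.5 / (1000.8 * 0.63289)
P_pump = 1259.3 kW


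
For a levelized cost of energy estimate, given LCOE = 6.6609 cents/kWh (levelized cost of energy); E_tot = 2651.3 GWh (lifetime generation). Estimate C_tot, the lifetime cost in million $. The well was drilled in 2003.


C_tot = LCOE / 100 * E_tot
C_tot = 6.6609 / 100 * 2651.3
C_tot = 176.60 million $


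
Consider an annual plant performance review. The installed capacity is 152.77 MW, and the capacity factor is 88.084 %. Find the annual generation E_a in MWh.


E_a = CF / 100 * cap * 8760
E_a = 88.084 / 100 * 152.77 * 8760
E_a = 1.1788e+06 MWh


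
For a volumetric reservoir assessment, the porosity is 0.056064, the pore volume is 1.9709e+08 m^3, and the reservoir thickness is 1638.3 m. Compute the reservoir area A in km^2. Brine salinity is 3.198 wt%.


A = Vp / (1e6 * hr * phi)
A = 1.9709e+08 / (1e6 * 1638.3 * 0.056064)
A = 2.1458 km^2


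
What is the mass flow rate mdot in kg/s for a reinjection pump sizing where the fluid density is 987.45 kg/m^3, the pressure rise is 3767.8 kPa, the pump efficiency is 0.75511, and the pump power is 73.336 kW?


mdot = P_pump * rho * eta / dP
mdot = 73.336 * 987.45 * 0.75511 / 3767.8
mdot = 14.513 kg/s


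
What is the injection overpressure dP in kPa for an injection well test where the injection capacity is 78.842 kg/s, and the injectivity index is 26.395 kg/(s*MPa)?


dP = mdot * 1000 / II
dP = 78.842 * 1000 / 26.395
dP = 2987.0 kPa


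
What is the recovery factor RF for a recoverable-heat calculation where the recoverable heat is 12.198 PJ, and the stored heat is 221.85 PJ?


RF = Q_rec / Q_s
RF = 12.198 / 221.85
RF = 0.054983


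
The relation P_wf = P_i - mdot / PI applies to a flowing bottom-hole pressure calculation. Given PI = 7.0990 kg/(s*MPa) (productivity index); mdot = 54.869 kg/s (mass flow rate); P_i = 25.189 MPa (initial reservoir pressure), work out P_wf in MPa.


P_wf = P_i - mdot / PI
P_wf = 25.189 - 54.869 / 7.0990
P_wf = 17.460 MPa


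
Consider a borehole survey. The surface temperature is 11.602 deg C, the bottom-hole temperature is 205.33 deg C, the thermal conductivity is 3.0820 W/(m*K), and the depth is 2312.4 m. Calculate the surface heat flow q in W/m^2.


Step 1: grad = (T_d - T_surf)/d * 1000 = (205.33 - 11.602)/2312.4 * 1000 = 83.77789 deg C/km
Step 2: q = k * grad / 1000 = 3.082 * 83.77789 / 1000 = 0.25820 W/m^2
q = 0.25820 W/m^2


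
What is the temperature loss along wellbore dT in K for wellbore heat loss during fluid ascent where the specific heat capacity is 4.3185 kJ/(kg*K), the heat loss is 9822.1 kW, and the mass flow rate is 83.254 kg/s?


dT = Q_loss / (mdot * cp)
dT = 9822.1 / (83.254 * 4.3185)
dT = 27.319 K


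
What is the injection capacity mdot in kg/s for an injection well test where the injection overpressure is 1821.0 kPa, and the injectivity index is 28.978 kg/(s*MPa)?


mdot = II * dP / 1000
mdot = 28.978 * 1821.0 / 1000
mdot = 52.769 kg/s


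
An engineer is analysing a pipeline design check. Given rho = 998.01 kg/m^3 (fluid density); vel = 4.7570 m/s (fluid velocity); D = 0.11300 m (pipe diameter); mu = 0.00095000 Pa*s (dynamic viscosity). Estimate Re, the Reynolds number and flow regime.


Step 1: Re = rho*vel*D/mu = 998.01*4.757*0.113/0.00095 = 5.6471e+05
Step 2: Re = 5.6471e+05 > 4000, so flow is turbulent.
Re = 5.6471e+05 (turbulent)


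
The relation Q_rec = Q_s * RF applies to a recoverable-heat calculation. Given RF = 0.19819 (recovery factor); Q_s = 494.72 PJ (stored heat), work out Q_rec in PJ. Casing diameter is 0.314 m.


Q_rec = Q_s * RF
Q_rec = 494.72 * 0.19819
Q_rec = 98.049 PJ


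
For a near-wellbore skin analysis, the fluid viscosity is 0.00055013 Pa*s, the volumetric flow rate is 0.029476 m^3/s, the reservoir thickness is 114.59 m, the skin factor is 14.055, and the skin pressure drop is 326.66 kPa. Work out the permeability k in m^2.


k = S*q*mu / (2*pi*dP_s*1000*hr)
k = 14.055*0.029476*0.00055013 / (2*pi*326.66*1000*114.59)
k = 9.6904e-13 m^2


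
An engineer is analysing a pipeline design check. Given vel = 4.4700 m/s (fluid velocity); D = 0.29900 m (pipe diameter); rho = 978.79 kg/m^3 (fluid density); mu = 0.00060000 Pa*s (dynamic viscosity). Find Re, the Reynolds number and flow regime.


Step 1: Re = rho*vel*D/mu = 978.79*4.47*0.299/0.0006 = 2.1803e+06
Step 2: Re = 2.1803e+06 > 4000, so flow is turbulent.
Re = 2.1803e+06 (turbulent)


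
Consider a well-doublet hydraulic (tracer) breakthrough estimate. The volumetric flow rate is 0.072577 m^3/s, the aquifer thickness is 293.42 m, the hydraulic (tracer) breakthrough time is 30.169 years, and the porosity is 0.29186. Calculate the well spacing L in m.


L = sqrt(t_bt*365.25*86400*3*Qv / (pi*hr*phi))
L = sqrt(30.169*365.25*86400*3*0.072577 / (pi*293.42*0.29186))
L = 877.78 m


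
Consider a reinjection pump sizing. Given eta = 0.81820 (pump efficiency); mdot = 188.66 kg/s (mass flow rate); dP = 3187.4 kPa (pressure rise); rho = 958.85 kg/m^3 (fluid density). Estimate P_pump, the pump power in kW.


P_pump = mdot * dP / (rho * eta)
P_pump = 188.66 * 3187.4 / (958.85 * 0.81820)
P_pump = 766.49 kW


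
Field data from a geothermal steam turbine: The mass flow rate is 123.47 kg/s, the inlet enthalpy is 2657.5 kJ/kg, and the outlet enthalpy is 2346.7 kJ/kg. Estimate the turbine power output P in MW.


P = mdot * (h_in - h_out) / 1000
P = 123.47 * (2657.5 - 2346.7) / 1000
P = 38.374 MW


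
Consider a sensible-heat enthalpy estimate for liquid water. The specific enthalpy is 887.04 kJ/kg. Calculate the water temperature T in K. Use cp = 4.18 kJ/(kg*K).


T = h / cp
T = 887.04 / 4.18
T = 212.2105 deg C
Convert to K: 212.2105 + 273.15 = 485.36 K
T = 485.36 K


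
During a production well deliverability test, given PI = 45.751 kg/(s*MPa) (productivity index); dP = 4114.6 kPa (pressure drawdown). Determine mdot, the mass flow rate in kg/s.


mdot = PI * dP / 1000
mdot = 45.751 * 4114.6 / 1000
mdot = 188.25 kg/s


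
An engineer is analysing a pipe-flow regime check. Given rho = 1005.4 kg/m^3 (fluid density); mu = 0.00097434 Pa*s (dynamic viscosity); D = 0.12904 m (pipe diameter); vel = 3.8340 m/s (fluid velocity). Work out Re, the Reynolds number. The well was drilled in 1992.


Re = rho * vel * D / mu
Re = 1005.4 * 3.8340 * 0.12904 / 0.00097434
Re = 5.1051e+05


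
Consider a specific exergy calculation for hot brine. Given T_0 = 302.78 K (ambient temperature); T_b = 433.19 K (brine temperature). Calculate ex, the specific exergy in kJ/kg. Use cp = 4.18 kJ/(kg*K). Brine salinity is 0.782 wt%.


ex = cp * ((T_b - T_0) - T_0 * ln(T_b/T_0))
ex = 4.18 * ((433.19 - 302.78) - 302.78 * ln(433.19/302.78))
ex = 91.807 kJ/kg


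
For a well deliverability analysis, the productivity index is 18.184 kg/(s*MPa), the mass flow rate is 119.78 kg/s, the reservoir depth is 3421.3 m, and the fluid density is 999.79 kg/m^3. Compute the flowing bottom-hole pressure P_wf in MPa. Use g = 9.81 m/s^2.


Step 1: P_i = rho*g*h/1e6 = 999.79*9.81*3421.3/1e6 = 33.55590 MPa
Step 2: P_wf = P_i - mdot/PI = 33.55590 - 119.78/18.184 = 26.969 MPa
P_wf = 26.969 MPa


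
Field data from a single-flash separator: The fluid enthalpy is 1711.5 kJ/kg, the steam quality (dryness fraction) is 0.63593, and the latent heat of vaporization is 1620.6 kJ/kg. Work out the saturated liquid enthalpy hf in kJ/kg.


hf = h - x * hfg
hf = 1711.5 - 0.63593 * 1620.6
hf = 680.91 kJ/kg


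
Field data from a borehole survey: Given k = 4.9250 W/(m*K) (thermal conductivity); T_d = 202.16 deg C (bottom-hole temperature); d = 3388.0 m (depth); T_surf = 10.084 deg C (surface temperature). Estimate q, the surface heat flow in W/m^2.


Step 1: grad = (T_d - T_surf)/d * 1000 = (202.16 - 10.084)/3388.0 * 1000 = 56.69303 deg C/km
Step 2: q = k * grad / 1000 = 4.925 * 56.69303 / 1000 = 0.27921 W/m^2
q = 0.27921 W/m^2


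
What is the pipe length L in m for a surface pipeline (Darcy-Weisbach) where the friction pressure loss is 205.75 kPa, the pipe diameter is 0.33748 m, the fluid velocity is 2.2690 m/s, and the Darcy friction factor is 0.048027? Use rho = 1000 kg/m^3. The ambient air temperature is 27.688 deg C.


L = dP*1000*D / (f*rho*vel^2/2)
L = 205.75*1000*0.33748 / (0.048027*1000*2.2690^2/2)
L = 561.65 m


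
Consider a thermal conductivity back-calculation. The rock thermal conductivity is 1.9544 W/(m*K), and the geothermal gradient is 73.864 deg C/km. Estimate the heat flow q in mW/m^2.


q = k * grad / 1000
q = 1.9544 * 73.864 / 1000
q = 0.1443598 W/m^2
Convert: 0.1443598 W/m^2 * 1000.0 = 144.36 mW/m^2
q = 144.36 mW/m^2


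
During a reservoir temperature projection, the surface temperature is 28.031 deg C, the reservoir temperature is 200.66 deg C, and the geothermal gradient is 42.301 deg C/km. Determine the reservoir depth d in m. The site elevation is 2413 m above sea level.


d = (T_res - T_surf) / grad * 1000
d = (200.66 - 28.031) / 42.301 * 1000
d = 4081.0 m


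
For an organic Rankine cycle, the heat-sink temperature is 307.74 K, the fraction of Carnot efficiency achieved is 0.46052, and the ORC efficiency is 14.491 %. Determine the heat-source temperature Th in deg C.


Th = Tc / (1 - (eta_orc/100)/f)
Th = 307.74 / (1 - (14.491/100)/0.46052)
Th = 449.0365 K
Convert to deg C: 449.0365 - 273.15 = 175.89 deg C
Th = 175.89 deg C


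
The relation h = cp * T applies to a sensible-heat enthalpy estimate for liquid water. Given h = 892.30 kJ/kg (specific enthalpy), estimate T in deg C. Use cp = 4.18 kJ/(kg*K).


T = h / cp
T = 892.30 / 4.18
T = 213.47 deg C


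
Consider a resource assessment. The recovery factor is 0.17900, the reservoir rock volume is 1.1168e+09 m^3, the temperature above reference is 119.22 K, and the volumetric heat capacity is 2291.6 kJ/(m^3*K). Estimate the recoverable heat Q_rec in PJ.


Step 1: Q_s = Vr*rhoc*dT/1e12 = 1.1168e+09*2291.6*119.22/1e12 = 305.1148 PJ
Step 2: Q_rec = Q_s * RF = 305.1148 * 0.179 = 54.616 PJ
Q_rec = 54.616 PJ


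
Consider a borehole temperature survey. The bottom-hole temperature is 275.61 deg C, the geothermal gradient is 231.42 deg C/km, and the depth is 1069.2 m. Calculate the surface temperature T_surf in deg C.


T_surf = T_d - grad * d / 1000
T_surf = 275.61 - 231.42 * 1069.2 / 1000
T_surf = 28.176 deg C


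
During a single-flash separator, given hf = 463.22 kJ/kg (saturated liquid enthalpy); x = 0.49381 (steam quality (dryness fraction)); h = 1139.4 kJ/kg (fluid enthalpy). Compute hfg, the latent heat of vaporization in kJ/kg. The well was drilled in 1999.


hfg = (h - hf) / x
hfg = (1139.4 - 463.22) / 0.49381
hfg = 1369.3 kJ/kg


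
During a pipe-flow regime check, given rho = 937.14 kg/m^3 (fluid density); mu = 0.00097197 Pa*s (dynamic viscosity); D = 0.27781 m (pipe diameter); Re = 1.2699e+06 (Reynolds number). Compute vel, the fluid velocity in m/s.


vel = Re * mu / (rho * D)
vel = 1.2699e+06 * 0.00097197 / (937.14 * 0.27781)
vel = 4.7410 m/s


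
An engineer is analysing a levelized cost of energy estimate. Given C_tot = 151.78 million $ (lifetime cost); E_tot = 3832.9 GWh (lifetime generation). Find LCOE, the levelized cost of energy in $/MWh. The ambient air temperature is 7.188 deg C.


LCOE = C_tot / E_tot * 100
LCOE = 151.78 / 3832.9 * 100
LCOE = 3.959926 cents/kWh
Convert: 3.959926 cents/kWh * 10.0 = 39.599 $/MWh
LCOE = 39.599 $/MWh


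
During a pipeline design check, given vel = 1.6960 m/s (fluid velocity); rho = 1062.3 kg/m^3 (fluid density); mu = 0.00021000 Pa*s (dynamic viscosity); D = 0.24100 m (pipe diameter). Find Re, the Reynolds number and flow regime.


Step 1: Re = rho*vel*D/mu = 1062.3*1.696*0.241/0.00021 = 2.0676e+06
Step 2: Re = 2.0676e+06 > 4000, so flow is turbulent.
Re = 2.0676e+06 (turbulent)


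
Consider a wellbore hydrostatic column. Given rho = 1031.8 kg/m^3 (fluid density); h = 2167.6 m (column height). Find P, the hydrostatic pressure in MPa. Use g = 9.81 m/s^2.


P = rho * g * h / 1e6
P = 1031.8 * 9.81 * 2167.6 / 1e6
P = 21.940 MPa


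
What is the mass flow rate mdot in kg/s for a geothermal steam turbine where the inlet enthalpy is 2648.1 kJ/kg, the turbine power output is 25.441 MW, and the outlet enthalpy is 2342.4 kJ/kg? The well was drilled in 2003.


mdot = P * 1000 / (h_in - h_out)
mdot = 25.441 * 1000 / (2648.1 - 2342.4)
mdot = 83.222 kg/s


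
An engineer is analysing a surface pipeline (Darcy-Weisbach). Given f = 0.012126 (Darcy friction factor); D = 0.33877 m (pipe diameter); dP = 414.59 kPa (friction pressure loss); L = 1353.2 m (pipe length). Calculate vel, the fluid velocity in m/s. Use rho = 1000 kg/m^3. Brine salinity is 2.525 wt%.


vel = sqrt(dP*1000*2*D / (f*L*rho))
vel = sqrt(414.59*1000*2*0.33877 / (0.012126*1353.2*1000))
vel = 4.1375 m/s


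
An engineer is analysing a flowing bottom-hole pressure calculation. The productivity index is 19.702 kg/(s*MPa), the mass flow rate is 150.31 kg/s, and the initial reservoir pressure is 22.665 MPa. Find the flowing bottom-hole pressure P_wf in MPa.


P_wf = P_i - mdot / PI
P_wf = 22.665 - 150.31 / 19.702
P_wf = 15.036 MPa


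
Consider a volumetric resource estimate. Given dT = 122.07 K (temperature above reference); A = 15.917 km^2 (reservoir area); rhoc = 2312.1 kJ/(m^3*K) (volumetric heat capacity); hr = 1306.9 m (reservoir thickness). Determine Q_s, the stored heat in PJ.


Step 1: Vr = A*1e6*hr = 15.917*1e6*1306.9 = 2.080193e+10 m^3
Step 2: Q_s = Vr*rhoc*dT/1e12 = 2.080193e+10*2312.1*122.07/1e12 = 5871.1 PJ
Q_s = 5871.1 PJ


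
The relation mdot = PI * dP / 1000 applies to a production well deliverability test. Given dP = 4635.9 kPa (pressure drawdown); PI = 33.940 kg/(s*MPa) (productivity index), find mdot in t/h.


mdot = PI * dP / 1000
mdot = 33.940 * 4635.9 / 1000
mdot = 157.3424 kg/s
Convert: 157.3424 kg/s * 3.6 = 566.43 t/h
mdot = 566.43 t/h


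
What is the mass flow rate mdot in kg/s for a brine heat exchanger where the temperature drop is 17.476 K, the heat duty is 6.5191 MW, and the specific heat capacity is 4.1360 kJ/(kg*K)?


mdot = Q * 1000 / (cp * dT)
mdot = 6.5191 * 1000 / (4.1360 * 17.476)
mdot = 90.191 kg/s


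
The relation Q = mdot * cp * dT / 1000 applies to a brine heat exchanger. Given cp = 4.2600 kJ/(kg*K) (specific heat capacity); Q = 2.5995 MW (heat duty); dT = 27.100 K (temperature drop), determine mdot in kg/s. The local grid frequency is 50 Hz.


mdot = Q * 1000 / (cp * dT)
mdot = 2.5995 * 1000 / (4.2600 * 27.100)
mdot = 22.517 kg/s


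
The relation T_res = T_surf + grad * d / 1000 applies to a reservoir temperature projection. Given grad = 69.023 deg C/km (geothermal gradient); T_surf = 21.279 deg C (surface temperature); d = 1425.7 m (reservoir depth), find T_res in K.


T_res = T_surf + grad * d / 1000
T_res = 21.279 + 69.023 * 1425.7 / 1000
T_res = 119.6851 deg C
Convert to K: 119.6851 + 273.15 = 392.84 K
T_res = 392.84 K


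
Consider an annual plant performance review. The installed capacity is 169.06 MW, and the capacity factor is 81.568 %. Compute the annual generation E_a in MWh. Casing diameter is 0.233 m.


E_a = CF / 100 * cap * 8760
E_a = 81.568 / 100 * 169.06 * 8760
E_a = 1.2080e+06 MWh


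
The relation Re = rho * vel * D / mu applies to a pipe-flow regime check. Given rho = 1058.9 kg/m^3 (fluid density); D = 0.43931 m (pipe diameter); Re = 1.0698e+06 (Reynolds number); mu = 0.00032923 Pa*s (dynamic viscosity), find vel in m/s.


vel = Re * mu / (rho * D)
vel = 1.0698e+06 * 0.00032923 / (1058.9 * 0.43931)
vel = 0.75714 m/s


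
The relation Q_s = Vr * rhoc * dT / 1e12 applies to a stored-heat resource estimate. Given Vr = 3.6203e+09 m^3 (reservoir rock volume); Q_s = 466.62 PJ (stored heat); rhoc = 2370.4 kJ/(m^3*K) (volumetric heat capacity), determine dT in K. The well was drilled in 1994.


dT = Q_s * 1e12 / (Vr * rhoc)
dT = 466.62 * 1e12 / (3.6203e+09 * 2370.4)
dT = 54.375 K


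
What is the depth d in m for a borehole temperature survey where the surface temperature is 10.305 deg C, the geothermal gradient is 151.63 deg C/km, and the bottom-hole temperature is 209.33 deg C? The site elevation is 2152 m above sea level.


d = (T_d - T_surf) / grad * 1000
d = (209.33 - 10.305) / 151.63 * 1000
d = 1312.6 m


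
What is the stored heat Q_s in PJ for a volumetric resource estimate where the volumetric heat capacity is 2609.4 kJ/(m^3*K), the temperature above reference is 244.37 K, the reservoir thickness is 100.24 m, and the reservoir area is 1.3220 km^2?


Step 1: Vr = A*1e6*hr = 1.322*1e6*100.24 = 1.325173e+08 m^3
Step 2: Q_s = Vr*rhoc*dT/1e12 = 1.325173e+08*2609.4*244.37/1e12 = 84.501 PJ
Q_s = 84.501 PJ


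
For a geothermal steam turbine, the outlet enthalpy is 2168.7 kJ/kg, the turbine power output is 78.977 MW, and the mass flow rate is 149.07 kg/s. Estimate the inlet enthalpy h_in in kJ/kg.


h_in = h_out + P * 1000 / mdot
h_in = 2168.7 + 78.977 * 1000 / 149.07
h_in = 2698.5 kJ/kg


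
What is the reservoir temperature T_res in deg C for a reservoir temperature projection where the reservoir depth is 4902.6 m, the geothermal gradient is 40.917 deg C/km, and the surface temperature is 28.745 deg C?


T_res = T_surf + grad * d / 1000
T_res = 28.745 + 40.917 * 4902.6 / 1000
T_res = 229.34 deg C


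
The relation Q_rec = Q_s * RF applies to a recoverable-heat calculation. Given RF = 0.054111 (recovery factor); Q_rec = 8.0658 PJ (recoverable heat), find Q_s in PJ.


Q_s = Q_rec / RF
Q_s = 8.0658 / 0.054111
Q_s = 149.06 PJ


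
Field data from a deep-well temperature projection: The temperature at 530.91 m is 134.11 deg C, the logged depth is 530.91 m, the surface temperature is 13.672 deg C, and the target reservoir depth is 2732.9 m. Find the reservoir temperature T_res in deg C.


Step 1: grad = (T_d1 - T_surf)/d1 * 1000 = (134.11 - 13.672)/530.91 * 1000 = 226.8520 deg C/km
Step 2: T_res = T_surf + grad*d2/1000 = 13.672 + 226.8520*2732.9/1000 = 633.64 deg C
T_res = 633.64 deg C


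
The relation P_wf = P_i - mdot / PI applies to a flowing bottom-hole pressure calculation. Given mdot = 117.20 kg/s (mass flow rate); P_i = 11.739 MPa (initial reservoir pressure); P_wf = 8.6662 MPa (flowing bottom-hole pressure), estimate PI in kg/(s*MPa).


PI = mdot / (P_i - P_wf)
PI = 117.20 / (11.739 - 8.6662)
PI = 38.141 kg/(s*MPa)


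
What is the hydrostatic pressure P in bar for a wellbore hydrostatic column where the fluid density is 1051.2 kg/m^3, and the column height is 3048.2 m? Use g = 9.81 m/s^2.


P = rho * g * h / 1e6
P = 1051.2 * 9.81 * 3048.2 / 1e6
P = 31.43387 MPa
Convert: 31.43387 MPa * 10.0 = 314.34 bar
P = 314.34 bar


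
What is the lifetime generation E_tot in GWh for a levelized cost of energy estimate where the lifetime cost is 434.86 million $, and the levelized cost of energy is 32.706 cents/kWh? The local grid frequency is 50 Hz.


E_tot = C_tot / LCOE * 100
E_tot = 434.86 / 32.706 * 100
E_tot = 1329.6 GWh


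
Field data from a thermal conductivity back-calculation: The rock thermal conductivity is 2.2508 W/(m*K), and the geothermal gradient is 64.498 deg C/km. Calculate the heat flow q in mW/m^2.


q = k * grad / 1000
q = 2.2508 * 64.498 / 1000
q = 0.1451721 W/m^2
Convert: 0.1451721 W/m^2 * 1000.0 = 145.17 mW/m^2
q = 145.17 mW/m^2


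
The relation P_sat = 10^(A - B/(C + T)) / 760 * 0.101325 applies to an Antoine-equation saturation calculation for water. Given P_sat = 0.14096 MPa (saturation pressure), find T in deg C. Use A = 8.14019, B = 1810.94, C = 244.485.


T = B / (A - log10(P_sat * 760 / 0.101325)) - C
T = 1810.94 / (8.14019 - log10(0.14096 * 760 / 0.101325)) - 244.485
T = 109.49 deg C


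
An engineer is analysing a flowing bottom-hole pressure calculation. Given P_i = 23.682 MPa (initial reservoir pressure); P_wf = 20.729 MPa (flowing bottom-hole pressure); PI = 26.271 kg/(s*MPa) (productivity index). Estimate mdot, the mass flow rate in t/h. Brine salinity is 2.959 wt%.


mdot = (P_i - P_wf) * PI
mdot = (23.682 - 20.729) * 26.271
mdot = 77.57826 kg/s
Convert: 77.57826 kg/s * 3.6 = 279.28 t/h
mdot = 279.28 t/h


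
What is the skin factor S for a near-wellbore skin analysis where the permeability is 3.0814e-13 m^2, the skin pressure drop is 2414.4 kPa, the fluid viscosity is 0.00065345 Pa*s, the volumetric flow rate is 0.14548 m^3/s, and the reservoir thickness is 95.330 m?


S = dP_s * 1000 * 2*pi*k*hr / (q*mu)
S = 2414.4 * 1000 * 2*pi*3.0814e-13*95.330 / (0.14548*0.00065345)
S = 4.6876


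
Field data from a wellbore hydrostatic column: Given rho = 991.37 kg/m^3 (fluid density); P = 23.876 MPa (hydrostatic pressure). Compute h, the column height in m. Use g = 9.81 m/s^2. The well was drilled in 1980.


h = P * 1e6 / (g * rho)
h = 23.876 * 1e6 / (9.81 * 991.37)
h = 2455.0 m


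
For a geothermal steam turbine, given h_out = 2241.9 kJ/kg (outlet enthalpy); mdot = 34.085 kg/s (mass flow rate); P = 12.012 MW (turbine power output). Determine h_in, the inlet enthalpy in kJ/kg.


h_in = h_out + P * 1000 / mdot
h_in = 2241.9 + 12.012 * 1000 / 34.085
h_in = 2594.3 kJ/kg


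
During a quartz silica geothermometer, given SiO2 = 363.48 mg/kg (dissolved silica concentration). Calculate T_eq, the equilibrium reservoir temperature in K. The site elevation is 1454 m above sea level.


T_eq = 1309 / (5.19 - log10(SiO2)) - 273.15
T_eq = 1309 / (5.19 - log10(363.48)) - 273.15
T_eq = 224.6596 deg C
Convert to K: 224.6596 + 273.15 = 497.81 K
T_eq = 497.81 K


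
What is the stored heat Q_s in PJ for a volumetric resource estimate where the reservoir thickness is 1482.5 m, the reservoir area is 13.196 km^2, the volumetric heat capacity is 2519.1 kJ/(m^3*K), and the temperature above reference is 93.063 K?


Step 1: Vr = A*1e6*hr = 13.196*1e6*1482.5 = 1.956307e+10 m^3
Step 2: Q_s = Vr*rhoc*dT/1e12 = 1.956307e+10*2519.1*93.063/1e12 = 4586.3 PJ
Q_s = 4586.3 PJ


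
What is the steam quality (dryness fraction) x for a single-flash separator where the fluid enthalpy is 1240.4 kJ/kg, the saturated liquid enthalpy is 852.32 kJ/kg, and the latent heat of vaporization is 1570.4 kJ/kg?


x = (h - hf) / hfg
x = (1240.4 - 852.32) / 1570.4
x = 0.24712
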